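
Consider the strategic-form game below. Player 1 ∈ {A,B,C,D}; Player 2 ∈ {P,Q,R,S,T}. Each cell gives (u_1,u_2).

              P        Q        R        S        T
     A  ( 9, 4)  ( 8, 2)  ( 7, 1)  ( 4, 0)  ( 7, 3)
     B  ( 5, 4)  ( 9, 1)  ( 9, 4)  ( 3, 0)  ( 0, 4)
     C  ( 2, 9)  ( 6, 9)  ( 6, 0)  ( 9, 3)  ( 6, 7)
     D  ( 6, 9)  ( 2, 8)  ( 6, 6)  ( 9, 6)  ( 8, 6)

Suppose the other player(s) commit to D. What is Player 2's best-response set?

argmax u_2 = {P}

u_2(P vs D) = 9
u_2(Q vs D) = 8
u_2(R vs D) = 6
u_2(S vs D) = 6
u_2(T vs D) = 6
max payoff 9 at {P}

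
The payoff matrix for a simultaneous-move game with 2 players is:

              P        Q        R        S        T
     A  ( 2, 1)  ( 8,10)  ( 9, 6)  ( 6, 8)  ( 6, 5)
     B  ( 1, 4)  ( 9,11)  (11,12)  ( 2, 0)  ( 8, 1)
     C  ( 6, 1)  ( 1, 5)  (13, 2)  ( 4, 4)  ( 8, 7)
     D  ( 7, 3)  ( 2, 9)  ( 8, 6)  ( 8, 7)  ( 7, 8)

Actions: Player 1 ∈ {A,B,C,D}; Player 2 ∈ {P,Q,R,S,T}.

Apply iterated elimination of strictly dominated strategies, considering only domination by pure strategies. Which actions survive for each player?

P2 drop P (Q beats it: A:10>1 B:11>4 C:5>1 D:9>3)
P2 drop S (Q beats it: A:10>8 B:11>0 C:5>4 D:9>7)
P1 drop A (B beats it: Q:9>8 R:11>9 T:8>6)
P1 drop D (B beats it: Q:9>2 R:11>8 T:8>7)
P1→{B,C} P2→{Q,R,T}

IESDS → P1:{B,C} P2:{Q,R,T}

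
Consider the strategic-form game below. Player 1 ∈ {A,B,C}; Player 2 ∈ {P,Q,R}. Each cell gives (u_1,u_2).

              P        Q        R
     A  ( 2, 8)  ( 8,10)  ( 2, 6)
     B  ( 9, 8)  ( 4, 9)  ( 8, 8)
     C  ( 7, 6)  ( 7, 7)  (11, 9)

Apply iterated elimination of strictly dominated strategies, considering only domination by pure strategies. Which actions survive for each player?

IESDS → P1:{A,C} P2:{Q,R}

P2 drop P (Q beats it: A:10>8 B:9>8 C:7>6)
P1 drop B (C beats it: Q:7>4 R:11>8)
P1→{A,C} P2→{Q,R}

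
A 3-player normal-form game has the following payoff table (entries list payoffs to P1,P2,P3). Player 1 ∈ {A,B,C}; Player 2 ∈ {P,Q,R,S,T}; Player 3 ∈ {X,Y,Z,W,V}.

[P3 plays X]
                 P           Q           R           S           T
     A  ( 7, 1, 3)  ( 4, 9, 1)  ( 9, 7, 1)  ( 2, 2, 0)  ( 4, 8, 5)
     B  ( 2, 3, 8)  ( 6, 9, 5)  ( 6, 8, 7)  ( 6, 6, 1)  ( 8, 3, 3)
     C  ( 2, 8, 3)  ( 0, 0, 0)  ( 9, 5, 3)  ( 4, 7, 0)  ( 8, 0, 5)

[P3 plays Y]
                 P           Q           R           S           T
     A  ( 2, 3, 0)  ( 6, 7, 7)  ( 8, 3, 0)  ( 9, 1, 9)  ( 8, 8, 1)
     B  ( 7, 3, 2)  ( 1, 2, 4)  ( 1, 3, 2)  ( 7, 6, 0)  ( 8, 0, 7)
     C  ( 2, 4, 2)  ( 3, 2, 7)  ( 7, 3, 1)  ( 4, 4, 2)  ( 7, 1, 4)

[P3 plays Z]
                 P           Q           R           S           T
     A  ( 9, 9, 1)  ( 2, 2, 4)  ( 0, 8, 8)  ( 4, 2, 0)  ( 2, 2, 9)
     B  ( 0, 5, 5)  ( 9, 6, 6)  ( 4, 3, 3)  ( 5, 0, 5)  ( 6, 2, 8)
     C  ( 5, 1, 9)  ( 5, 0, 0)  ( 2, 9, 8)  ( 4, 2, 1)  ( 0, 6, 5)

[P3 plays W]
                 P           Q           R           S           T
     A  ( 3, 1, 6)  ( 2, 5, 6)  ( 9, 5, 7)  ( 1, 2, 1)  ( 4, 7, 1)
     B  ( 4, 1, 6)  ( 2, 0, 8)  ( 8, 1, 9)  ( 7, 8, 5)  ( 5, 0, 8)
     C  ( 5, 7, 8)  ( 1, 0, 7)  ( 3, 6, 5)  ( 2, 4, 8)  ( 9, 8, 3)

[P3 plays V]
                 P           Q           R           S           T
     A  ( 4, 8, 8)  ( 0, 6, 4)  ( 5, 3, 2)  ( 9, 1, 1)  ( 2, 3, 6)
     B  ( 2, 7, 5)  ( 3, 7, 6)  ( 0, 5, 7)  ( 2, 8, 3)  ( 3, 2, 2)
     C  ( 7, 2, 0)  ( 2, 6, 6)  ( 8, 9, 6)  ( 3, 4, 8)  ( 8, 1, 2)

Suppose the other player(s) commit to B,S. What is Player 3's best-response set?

u_3(X vs B,S) = 1
u_3(Y vs B,S) = 0
u_3(Z vs B,S) = 5
u_3(W vs B,S) = 5
u_3(V vs B,S) = 3
max payoff 5 at {Z,W}

argmax u_3 = {Z,W}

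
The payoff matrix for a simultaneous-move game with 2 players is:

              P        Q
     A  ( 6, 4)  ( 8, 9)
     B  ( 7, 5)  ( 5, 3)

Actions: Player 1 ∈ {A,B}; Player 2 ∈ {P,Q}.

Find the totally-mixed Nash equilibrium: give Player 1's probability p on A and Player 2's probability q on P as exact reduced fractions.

P1 indiff ⇒ q·6+(1-q)·8 = q·7+(1-q)·5 ⇒ q(-1) = (1-q)(-3) ⇒ q = 3/4
P2 indiff ⇒ p·4+(1-p)·5 = p·9+(1-p)·3 ⇒ p(-5) = (1-p)(-2) ⇒ p = 2/7

P1 mixes 2/7 on A; P2 mixes 3/4 on P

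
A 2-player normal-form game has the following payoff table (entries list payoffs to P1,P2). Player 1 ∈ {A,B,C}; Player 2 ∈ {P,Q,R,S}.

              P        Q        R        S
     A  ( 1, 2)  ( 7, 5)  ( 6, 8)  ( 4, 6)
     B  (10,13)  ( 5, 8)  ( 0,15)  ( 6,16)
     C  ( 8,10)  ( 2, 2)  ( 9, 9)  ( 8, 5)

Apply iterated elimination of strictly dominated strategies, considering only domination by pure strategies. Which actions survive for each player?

P2 drop Q (R beats it: A:8>5 B:15>8 C:9>2)
P1 drop A (C beats it: P:8>1 R:9>6 S:8>4)
P1→{B,C} P2→{P,R,S}

Remaining: P1:{B,C} P2:{P,R,S}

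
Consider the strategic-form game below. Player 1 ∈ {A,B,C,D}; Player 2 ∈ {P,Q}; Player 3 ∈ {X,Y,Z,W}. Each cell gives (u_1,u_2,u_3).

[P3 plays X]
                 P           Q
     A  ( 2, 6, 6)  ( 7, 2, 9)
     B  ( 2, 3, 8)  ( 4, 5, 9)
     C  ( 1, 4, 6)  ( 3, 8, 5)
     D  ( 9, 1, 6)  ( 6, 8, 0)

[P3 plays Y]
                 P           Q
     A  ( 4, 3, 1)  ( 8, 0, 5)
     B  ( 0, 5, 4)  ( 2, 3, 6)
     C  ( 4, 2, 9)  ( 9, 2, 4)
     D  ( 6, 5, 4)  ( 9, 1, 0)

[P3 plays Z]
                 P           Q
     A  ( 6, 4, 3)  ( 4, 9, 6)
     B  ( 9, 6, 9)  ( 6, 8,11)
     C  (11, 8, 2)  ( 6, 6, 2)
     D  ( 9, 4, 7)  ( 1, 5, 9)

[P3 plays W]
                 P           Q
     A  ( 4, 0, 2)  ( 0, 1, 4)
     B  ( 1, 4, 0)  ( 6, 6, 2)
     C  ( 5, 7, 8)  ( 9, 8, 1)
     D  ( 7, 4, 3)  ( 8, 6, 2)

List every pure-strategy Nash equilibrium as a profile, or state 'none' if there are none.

(A,P,X): not NE [P1→D gives 9>2]
(A,P,Y): not NE [P1→D gives 6>4; P3→X gives 6>1]
(A,P,Z): not NE [P1→C gives 11>6; P2→Q gives 9>4; P3→X gives 6>3]
(A,P,W): not NE [P1→D gives 7>4; P2→Q gives 1>0; P3→X gives 6>2]
(A,Q,X): not NE [P2→P gives 6>2]
(A,Q,Y): not NE [P1→D gives 9>8; P2→P gives 3>0; P3→X gives 9>5]
(A,Q,Z): not NE [P1→C gives 6>4; P3→X gives 9>6]
(A,Q,W): not NE [P1→C gives 9>0; P3→X gives 9>4]
(B,P,X): not NE [P1→D gives 9>2; P2→Q gives 5>3; P3→Z gives 9>8]
(B,P,Y): not NE [P1→D gives 6>0; P3→Z gives 9>4]
(B,P,Z): not NE [P1→C gives 11>9; P2→Q gives 8>6]
(B,P,W): not NE [P1→D gives 7>1; P2→Q gives 6>4; P3→Z gives 9>0]
(B,Q,X): not NE [P1→A gives 7>4; P3→Z gives 11>9]
(B,Q,Y): not NE [P1→D gives 9>2; P2→P gives 5>3; P3→Z gives 11>6]
(B,Q,Z): NE
(B,Q,W): not NE [P1→C gives 9>6; P3→Z gives 11>2]
(C,P,X): not NE [P1→D gives 9>1; P2→Q gives 8>4; P3→Y gives 9>6]
(C,P,Y): not NE [P1→D gives 6>4]
(C,P,Z): not NE [P3→Y gives 9>2]
(C,P,W): not NE [P1→D gives 7>5; P2→Q gives 8>7; P3→Y gives 9>8]
(C,Q,X): not NE [P1→A gives 7>3]
(C,Q,Y): not NE [P3→X gives 5>4]
(C,Q,Z): not NE [P2→P gives 8>6; P3→X gives 5>2]
(C,Q,W): not NE [P3→X gives 5>1]
(D,P,X): not NE [P2→Q gives 8>1; P3→Z gives 7>6]
(D,P,Y): not NE [P3→Z gives 7>4]
(D,P,Z): not NE [P1→C gives 11>9; P2→Q gives 5>4]
(D,P,W): not NE [P2→Q gives 6>4; P3→Z gives 7>3]
(D,Q,X): not NE [P1→A gives 7>6; P3→Z gives 9>0]
(D,Q,Y): not NE [P2→P gives 5>1; P3→Z gives 9>0]
(D,Q,Z): not NE [P1→C gives 6>1]
(D,Q,W): not NE [P1→C gives 9>8; P3→Z gives 9>2]

Nash profiles: (B,Q,Z)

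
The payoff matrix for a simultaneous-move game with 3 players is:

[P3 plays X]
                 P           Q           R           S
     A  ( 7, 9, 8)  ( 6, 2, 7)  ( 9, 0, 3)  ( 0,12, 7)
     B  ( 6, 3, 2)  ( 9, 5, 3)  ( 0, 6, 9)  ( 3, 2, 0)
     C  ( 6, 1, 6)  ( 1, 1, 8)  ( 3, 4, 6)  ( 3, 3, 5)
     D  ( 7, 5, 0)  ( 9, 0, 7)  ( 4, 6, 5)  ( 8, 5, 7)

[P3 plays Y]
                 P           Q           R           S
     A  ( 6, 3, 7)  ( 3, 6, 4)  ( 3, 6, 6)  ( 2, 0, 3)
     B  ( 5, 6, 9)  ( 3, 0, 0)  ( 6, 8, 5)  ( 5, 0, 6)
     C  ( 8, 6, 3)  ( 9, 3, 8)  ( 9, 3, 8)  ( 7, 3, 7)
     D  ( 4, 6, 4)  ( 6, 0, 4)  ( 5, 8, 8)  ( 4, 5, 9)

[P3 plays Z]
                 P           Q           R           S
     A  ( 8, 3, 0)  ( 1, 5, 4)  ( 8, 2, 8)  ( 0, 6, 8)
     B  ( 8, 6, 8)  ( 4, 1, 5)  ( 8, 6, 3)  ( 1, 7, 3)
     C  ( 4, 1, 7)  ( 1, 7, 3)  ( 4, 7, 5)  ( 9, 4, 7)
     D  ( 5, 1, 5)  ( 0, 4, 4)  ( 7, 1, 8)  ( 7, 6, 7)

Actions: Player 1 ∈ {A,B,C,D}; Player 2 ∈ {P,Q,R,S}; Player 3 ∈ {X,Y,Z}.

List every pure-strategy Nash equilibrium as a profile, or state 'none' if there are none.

PSNE: ∅

(A,P,X): not NE [P2→S gives 12>9]
(A,P,Y): not NE [P1→C gives 8>6; P2→R gives 6>3; P3→X gives 8>7]
(A,P,Z): not NE [P2→S gives 6>3; P3→X gives 8>0]
(A,Q,X): not NE [P1→D gives 9>6; P2→S gives 12>2]
(A,Q,Y): not NE [P1→C gives 9>3; P3→X gives 7>4]
(A,Q,Z): not NE [P1→B gives 4>1; P2→S gives 6>5; P3→X gives 7>4]
(A,R,X): not NE [P2→S gives 12>0; P3→Z gives 8>3]
(A,R,Y): not NE [P1→C gives 9>3; P3→Z gives 8>6]
(A,R,Z): not NE [P2→S gives 6>2]
(A,S,X): not NE [P1→D gives 8>0; P3→Z gives 8>7]
(A,S,Y): not NE [P1→C gives 7>2; P2→R gives 6>0; P3→Z gives 8>3]
(A,S,Z): not NE [P1→C gives 9>0]
(B,P,X): not NE [P1→D gives 7>6; P2→R gives 6>3; P3→Y gives 9>2]
(B,P,Y): not NE [P1→C gives 8>5; P2→R gives 8>6]
(B,P,Z): not NE [P2→S gives 7>6; P3→Y gives 9>8]
(B,Q,X): not NE [P2→R gives 6>5; P3→Z gives 5>3]
(B,Q,Y): not NE [P1→C gives 9>3; P2→R gives 8>0; P3→Z gives 5>0]
(B,Q,Z): not NE [P2→S gives 7>1]
(B,R,X): not NE [P1→A gives 9>0]
(B,R,Y): not NE [P1→C gives 9>6; P3→X gives 9>5]
(B,R,Z): not NE [P2→S gives 7>6; P3→X gives 9>3]
(B,S,X): not NE [P1→D gives 8>3; P2→R gives 6>2; P3→Y gives 6>0]
(B,S,Y): not NE [P1→C gives 7>5; P2→R gives 8>0]
(B,S,Z): not NE [P1→C gives 9>1; P3→Y gives 6>3]
(C,P,X): not NE [P1→D gives 7>6; P2→R gives 4>1; P3→Z gives 7>6]
(C,P,Y): not NE [P3→Z gives 7>3]
(C,P,Z): not NE [P1→B gives 8>4; P2→R gives 7>1]
(C,Q,X): not NE [P1→D gives 9>1; P2→R gives 4>1]
(C,Q,Y): not NE [P2→P gives 6>3]
(C,Q,Z): not NE [P1→B gives 4>1; P3→Y gives 8>3]
(C,R,X): not NE [P1→A gives 9>3; P3→Y gives 8>6]
(C,R,Y): not NE [P2→P gives 6>3]
(C,R,Z): not NE [P1→B gives 8>4; P3→Y gives 8>5]
(C,S,X): not NE [P1→D gives 8>3; P2→R gives 4>3; P3→Z gives 7>5]
(C,S,Y): not NE [P2→P gives 6>3]
(C,S,Z): not NE [P2→R gives 7>4]
(D,P,X): not NE [P2→R gives 6>5; P3→Z gives 5>0]
(D,P,Y): not NE [P1→C gives 8>4; P2→R gives 8>6; P3→Z gives 5>4]
(D,P,Z): not NE [P1→B gives 8>5; P2→S gives 6>1]
(D,Q,X): not NE [P2→R gives 6>0]
(D,Q,Y): not NE [P1→C gives 9>6; P2→R gives 8>0; P3→X gives 7>4]
(D,Q,Z): not NE [P1→B gives 4>0; P2→S gives 6>4; P3→X gives 7>4]
(D,R,X): not NE [P1→A gives 9>4; P3→Z gives 8>5]
(D,R,Y): not NE [P1→C gives 9>5]
(D,R,Z): not NE [P1→B gives 8>7; P2→S gives 6>1]
(D,S,X): not NE [P2→R gives 6>5; P3→Y gives 9>7]
(D,S,Y): not NE [P1→C gives 7>4; P2→R gives 8>5]
(D,S,Z): not NE [P1→C gives 9>7; P3→Y gives 9>7]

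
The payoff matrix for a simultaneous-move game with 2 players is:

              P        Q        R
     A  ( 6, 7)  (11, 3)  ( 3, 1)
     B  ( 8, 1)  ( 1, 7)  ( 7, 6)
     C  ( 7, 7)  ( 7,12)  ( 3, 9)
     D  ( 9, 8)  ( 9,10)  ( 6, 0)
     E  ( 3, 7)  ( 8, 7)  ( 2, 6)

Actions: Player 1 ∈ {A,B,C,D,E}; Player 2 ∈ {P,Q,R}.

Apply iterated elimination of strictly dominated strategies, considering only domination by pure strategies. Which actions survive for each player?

P1 drop C (D beats it: P:9>7 Q:9>7 R:6>3)
P1 drop E (A beats it: P:6>3 Q:11>8 R:3>2)
P2 drop R (Q beats it: A:3>1 B:7>6 D:10>0)
P1 drop B (D beats it: P:9>8 Q:9>1)
P1→{A,D} P2→{P,Q}

Remaining: P1:{A,D} P2:{P,Q}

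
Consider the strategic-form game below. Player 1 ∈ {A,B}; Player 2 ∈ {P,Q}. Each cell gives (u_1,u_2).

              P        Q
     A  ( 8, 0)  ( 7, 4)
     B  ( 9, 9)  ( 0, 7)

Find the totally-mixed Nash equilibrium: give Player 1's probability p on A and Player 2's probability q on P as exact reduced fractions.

P1 indiff ⇒ q·8+(1-q)·7 = q·9+(1-q)·0 ⇒ q(-1) = (1-q)(-7) ⇒ q = 7/8
P2 indiff ⇒ p·0+(1-p)·9 = p·4+(1-p)·7 ⇒ p(-4) = (1-p)(-2) ⇒ p = 1/3

p=1/3, q=7/8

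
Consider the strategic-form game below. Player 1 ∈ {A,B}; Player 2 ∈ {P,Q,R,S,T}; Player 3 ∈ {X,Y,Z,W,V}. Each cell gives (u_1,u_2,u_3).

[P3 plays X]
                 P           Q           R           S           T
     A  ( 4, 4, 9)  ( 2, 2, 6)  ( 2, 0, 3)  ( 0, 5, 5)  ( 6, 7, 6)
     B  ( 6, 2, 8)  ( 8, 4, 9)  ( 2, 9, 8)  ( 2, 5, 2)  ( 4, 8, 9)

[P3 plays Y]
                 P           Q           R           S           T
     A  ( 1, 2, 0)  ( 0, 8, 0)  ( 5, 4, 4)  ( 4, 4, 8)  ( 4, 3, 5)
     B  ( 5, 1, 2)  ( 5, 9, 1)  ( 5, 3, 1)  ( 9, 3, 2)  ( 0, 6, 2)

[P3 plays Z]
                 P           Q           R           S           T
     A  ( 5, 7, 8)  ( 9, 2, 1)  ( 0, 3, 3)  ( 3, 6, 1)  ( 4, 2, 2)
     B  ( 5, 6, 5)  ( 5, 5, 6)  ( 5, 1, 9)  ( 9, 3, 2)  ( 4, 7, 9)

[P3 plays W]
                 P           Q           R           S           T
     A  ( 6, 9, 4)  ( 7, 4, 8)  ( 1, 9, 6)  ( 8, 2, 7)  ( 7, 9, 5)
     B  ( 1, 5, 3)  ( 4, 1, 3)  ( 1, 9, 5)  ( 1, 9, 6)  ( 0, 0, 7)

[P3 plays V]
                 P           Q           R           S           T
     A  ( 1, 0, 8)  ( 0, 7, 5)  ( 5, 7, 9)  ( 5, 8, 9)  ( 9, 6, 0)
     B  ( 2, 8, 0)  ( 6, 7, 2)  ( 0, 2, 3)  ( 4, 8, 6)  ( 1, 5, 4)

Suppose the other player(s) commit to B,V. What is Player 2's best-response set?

P2 best: {P,S}

u_2(P vs B,V) = 8
u_2(Q vs B,V) = 7
u_2(R vs B,V) = 2
u_2(S vs B,V) = 8
u_2(T vs B,V) = 5
max payoff 8 at {P,S}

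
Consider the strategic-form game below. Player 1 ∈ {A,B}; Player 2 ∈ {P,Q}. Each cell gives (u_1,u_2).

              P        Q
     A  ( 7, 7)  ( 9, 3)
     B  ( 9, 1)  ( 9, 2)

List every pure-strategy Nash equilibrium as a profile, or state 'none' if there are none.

(A,P): not NE [P1→B gives 9>7]
(A,Q): not NE [P2→P gives 7>3]
(B,P): not NE [P2→Q gives 2>1]
(B,Q): NE

PSNE = {(B,Q)}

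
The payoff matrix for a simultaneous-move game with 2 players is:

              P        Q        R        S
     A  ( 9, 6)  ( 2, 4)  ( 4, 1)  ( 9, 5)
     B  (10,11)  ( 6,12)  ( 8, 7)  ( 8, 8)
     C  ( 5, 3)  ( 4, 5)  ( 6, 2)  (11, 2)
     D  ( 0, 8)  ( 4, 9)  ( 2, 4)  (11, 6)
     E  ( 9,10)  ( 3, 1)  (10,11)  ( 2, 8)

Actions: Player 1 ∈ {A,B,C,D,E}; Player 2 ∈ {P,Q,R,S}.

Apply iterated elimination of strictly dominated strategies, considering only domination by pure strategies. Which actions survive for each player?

P2 drop S (P beats it: A:6>5 B:11>8 C:3>2 D:8>6 E:10>8)
P1 drop A (B beats it: P:10>9 Q:6>2 R:8>4)
P1 drop C (B beats it: P:10>5 Q:6>4 R:8>6)
P1 drop D (B beats it: P:10>0 Q:6>4 R:8>2)
P1→{B,E} P2→{P,Q,R}

Remaining: P1:{B,E} P2:{P,Q,R}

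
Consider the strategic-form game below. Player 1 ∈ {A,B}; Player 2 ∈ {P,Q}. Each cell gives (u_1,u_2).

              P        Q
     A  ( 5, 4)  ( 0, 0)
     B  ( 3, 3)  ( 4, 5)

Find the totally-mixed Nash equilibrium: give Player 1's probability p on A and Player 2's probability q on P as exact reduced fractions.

P1 mixes 1/3 on A; P2 mixes 2/3 on P

P1 indiff ⇒ q·5+(1-q)·0 = q·3+(1-q)·4 ⇒ q(2) = (1-q)(4) ⇒ q = 2/3
P2 indiff ⇒ p·4+(1-p)·3 = p·0+(1-p)·5 ⇒ p(4) = (1-p)(2) ⇒ p = 1/3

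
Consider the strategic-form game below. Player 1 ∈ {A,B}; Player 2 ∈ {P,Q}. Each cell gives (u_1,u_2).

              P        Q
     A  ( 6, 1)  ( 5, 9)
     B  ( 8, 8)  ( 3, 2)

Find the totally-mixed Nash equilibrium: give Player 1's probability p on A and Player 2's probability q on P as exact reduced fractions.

P1 mixes 3/7 on A; P2 mixes 1/2 on P

P1 indiff ⇒ q·6+(1-q)·5 = q·8+(1-q)·3 ⇒ q(-2) = (1-q)(-2) ⇒ q = 1/2
P2 indiff ⇒ p·1+(1-p)·8 = p·9+(1-p)·2 ⇒ p(-8) = (1-p)(-6) ⇒ p = 3/7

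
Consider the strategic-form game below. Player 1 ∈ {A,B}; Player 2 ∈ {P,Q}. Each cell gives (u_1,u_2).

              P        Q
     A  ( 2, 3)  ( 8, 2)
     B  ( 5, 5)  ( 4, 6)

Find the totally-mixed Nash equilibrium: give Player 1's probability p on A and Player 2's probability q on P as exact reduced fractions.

p=1/2, q=4/7

P1 indiff ⇒ q·2+(1-q)·8 = q·5+(1-q)·4 ⇒ q(-3) = (1-q)(-4) ⇒ q = 4/7
P2 indiff ⇒ p·3+(1-p)·5 = p·2+(1-p)·6 ⇒ p(1) = (1-p)(1) ⇒ p = 1/2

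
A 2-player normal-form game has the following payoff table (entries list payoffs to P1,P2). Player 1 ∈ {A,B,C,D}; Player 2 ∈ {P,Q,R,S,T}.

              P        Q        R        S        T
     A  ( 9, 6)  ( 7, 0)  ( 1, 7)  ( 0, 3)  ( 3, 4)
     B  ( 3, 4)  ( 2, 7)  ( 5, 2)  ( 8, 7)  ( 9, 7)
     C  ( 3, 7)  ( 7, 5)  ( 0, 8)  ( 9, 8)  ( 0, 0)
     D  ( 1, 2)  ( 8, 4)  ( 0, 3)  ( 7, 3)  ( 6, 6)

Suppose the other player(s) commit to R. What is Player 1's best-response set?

argmax u_1 = {B}

u_1(A vs R) = 1
u_1(B vs R) = 5
u_1(C vs R) = 0
u_1(D vs R) = 0
max payoff 5 at {B}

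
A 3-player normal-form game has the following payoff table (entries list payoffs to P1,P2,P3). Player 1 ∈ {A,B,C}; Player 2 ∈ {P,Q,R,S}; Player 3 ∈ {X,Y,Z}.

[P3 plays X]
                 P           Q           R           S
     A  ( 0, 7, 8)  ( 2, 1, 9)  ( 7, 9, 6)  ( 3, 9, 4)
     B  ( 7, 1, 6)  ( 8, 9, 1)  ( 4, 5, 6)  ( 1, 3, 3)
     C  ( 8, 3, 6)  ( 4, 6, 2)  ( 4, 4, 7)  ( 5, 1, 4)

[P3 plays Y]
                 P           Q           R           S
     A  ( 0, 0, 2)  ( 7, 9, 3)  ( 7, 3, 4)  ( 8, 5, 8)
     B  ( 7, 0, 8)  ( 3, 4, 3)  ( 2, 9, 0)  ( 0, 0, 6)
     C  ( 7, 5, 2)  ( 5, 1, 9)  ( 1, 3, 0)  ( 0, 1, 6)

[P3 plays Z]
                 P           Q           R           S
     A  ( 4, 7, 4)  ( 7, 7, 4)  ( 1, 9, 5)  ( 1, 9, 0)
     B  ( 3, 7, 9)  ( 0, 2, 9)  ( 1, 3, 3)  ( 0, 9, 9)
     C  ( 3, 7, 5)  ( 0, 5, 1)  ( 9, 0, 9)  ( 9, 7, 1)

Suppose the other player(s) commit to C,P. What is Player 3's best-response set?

BR_3 = {X}

u_3(X vs C,P) = 6
u_3(Y vs C,P) = 2
u_3(Z vs C,P) = 5
max payoff 6 at {X}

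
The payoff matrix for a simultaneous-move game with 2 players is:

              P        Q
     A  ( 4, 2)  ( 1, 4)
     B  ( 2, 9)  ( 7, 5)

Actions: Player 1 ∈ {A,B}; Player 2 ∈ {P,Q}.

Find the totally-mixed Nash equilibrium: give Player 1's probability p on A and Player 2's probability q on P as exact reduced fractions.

P1 indiff ⇒ q·4+(1-q)·1 = q·2+(1-q)·7 ⇒ q(2) = (1-q)(6) ⇒ q = 3/4
P2 indiff ⇒ p·2+(1-p)·9 = p·4+(1-p)·5 ⇒ p(-2) = (1-p)(-4) ⇒ p = 2/3

P1 mixes 2/3 on A; P2 mixes 3/4 on P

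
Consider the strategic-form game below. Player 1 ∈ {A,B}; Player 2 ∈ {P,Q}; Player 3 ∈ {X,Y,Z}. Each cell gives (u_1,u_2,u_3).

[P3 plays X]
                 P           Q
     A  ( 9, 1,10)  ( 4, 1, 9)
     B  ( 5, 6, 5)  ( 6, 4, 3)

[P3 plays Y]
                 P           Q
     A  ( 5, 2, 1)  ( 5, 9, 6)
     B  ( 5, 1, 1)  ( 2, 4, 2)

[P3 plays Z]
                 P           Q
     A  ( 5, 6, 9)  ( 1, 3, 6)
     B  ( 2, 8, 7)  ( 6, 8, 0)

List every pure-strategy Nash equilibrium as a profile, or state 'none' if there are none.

Nash profiles: (A,P,X)

(A,P,X): NE
(A,P,Y): not NE [P2→Q gives 9>2; P3→X gives 10>1]
(A,P,Z): not NE [P3→X gives 10>9]
(A,Q,X): not NE [P1→B gives 6>4]
(A,Q,Y): not NE [P3→X gives 9>6]
(A,Q,Z): not NE [P1→B gives 6>1; P2→P gives 6>3; P3→X gives 9>6]
(B,P,X): not NE [P1→A gives 9>5; P3→Z gives 7>5]
(B,P,Y): not NE [P2→Q gives 4>1; P3→Z gives 7>1]
(B,P,Z): not NE [P1→A gives 5>2]
(B,Q,X): not NE [P2→P gives 6>4]
(B,Q,Y): not NE [P1→A gives 5>2; P3→X gives 3>2]
(B,Q,Z): not NE [P3→X gives 3>0]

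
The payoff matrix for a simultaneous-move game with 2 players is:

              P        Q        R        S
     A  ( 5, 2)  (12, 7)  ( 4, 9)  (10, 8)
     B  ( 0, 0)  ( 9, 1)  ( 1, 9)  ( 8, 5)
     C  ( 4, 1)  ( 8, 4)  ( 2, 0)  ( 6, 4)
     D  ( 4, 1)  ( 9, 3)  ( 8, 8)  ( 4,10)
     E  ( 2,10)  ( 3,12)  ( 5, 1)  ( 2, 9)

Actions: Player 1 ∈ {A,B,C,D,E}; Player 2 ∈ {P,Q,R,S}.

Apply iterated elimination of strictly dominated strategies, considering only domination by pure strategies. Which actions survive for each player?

P1 drop B (A beats it: P:5>0 Q:12>9 R:4>1 S:10>8)
P1 drop C (A beats it: P:5>4 Q:12>8 R:4>2 S:10>6)
P1 drop E (D beats it: P:4>2 Q:9>3 R:8>5 S:4>2)
P2 drop P (Q beats it: A:7>2 D:3>1)
P2 drop Q (R beats it: A:9>7 D:8>3)
P1→{A,D} P2→{R,S}

Survivors P1:{A,D} P2:{R,S}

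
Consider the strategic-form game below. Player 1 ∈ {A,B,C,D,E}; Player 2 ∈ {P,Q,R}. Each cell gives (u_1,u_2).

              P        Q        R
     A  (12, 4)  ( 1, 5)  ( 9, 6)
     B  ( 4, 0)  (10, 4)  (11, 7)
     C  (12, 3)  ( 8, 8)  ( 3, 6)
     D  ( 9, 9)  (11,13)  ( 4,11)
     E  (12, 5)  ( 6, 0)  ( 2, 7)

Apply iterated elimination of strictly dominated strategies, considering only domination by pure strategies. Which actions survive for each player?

P2 drop P (R beats it: A:6>4 B:7>0 C:6>3 D:11>9 E:7>5)
P1 drop A (B beats it: Q:10>1 R:11>9)
P1 drop C (B beats it: Q:10>8 R:11>3)
P1 drop E (B beats it: Q:10>6 R:11>2)
P1→{B,D} P2→{Q,R}

Survivors P1:{B,D} P2:{Q,R}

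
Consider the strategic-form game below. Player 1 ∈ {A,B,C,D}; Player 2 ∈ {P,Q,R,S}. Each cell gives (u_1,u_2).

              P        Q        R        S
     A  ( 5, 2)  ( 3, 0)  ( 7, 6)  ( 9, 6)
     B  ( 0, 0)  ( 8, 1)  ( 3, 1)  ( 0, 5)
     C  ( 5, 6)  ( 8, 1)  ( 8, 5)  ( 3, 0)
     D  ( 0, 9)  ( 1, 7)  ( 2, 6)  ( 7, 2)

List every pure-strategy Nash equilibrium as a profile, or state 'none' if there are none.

Nash profiles: (A,S), (C,P)

(A,P): not NE [P2→S gives 6>2]
(A,Q): not NE [P1→C gives 8>3; P2→S gives 6>0]
(A,R): not NE [P1→C gives 8>7]
(A,S): NE
(B,P): not NE [P1→C gives 5>0; P2→S gives 5>0]
(B,Q): not NE [P2→S gives 5>1]
(B,R): not NE [P1→C gives 8>3; P2→S gives 5>1]
(B,S): not NE [P1→A gives 9>0]
(C,P): NE
(C,Q): not NE [P2→P gives 6>1]
(C,R): not NE [P2→P gives 6>5]
(C,S): not NE [P1→A gives 9>3; P2→P gives 6>0]
(D,P): not NE [P1→C gives 5>0]
(D,Q): not NE [P1→C gives 8>1; P2→P gives 9>7]
(D,R): not NE [P1→C gives 8>2; P2→P gives 9>6]
(D,S): not NE [P1→A gives 9>7; P2→P gives 9>2]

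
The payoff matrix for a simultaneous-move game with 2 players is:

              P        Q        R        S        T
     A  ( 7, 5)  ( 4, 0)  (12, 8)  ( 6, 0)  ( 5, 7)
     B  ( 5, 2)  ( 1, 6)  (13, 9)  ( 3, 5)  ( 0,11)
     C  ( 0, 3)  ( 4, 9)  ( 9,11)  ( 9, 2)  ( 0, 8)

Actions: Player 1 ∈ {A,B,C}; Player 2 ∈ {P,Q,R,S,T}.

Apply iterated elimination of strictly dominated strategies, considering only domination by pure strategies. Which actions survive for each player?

P2 drop P (R beats it: A:8>5 B:9>2 C:11>3)
P2 drop Q (R beats it: A:8>0 B:9>6 C:11>9)
P2 drop S (R beats it: A:8>0 B:9>5 C:11>2)
P1 drop C (A beats it: R:12>9 T:5>0)
P1→{A,B} P2→{R,T}

Survivors P1:{A,B} P2:{R,T}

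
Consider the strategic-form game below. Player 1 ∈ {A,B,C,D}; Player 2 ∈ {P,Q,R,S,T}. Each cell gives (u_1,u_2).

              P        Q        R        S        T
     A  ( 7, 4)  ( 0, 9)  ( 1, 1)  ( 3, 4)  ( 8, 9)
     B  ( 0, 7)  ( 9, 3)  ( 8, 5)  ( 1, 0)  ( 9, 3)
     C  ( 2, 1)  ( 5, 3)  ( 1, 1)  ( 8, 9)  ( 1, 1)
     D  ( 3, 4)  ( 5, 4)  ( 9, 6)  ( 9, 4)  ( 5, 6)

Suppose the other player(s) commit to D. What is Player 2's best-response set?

BR_2 = {R,T}

u_2(P vs D) = 4
u_2(Q vs D) = 4
u_2(R vs D) = 6
u_2(S vs D) = 4
u_2(T vs D) = 6
max payoff 6 at {R,T}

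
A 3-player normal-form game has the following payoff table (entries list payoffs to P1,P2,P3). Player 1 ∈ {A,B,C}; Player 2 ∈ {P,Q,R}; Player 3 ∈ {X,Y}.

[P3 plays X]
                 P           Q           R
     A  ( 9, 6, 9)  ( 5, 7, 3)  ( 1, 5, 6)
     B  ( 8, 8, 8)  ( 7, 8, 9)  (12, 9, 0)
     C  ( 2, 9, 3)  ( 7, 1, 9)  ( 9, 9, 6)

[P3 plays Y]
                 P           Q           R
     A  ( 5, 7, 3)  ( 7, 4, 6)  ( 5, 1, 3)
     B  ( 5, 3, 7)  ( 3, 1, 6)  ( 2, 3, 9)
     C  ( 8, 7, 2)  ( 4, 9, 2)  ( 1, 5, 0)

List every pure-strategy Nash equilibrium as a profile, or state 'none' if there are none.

PSNE: ∅

(A,P,X): not NE [P2→Q gives 7>6]
(A,P,Y): not NE [P1→C gives 8>5; P3→X gives 9>3]
(A,Q,X): not NE [P1→C gives 7>5; P3→Y gives 6>3]
(A,Q,Y): not NE [P2→P gives 7>4]
(A,R,X): not NE [P1→B gives 12>1; P2→Q gives 7>5]
(A,R,Y): not NE [P2→P gives 7>1; P3→X gives 6>3]
(B,P,X): not NE [P1→A gives 9>8; P2→R gives 9>8]
(B,P,Y): not NE [P1→C gives 8>5; P3→X gives 8>7]
(B,Q,X): not NE [P2→R gives 9>8]
(B,Q,Y): not NE [P1→A gives 7>3; P2→R gives 3>1; P3→X gives 9>6]
(B,R,X): not NE [P3→Y gives 9>0]
(B,R,Y): not NE [P1→A gives 5>2]
(C,P,X): not NE [P1→A gives 9>2]
(C,P,Y): not NE [P2→Q gives 9>7; P3→X gives 3>2]
(C,Q,X): not NE [P2→R gives 9>1]
(C,Q,Y): not NE [P1→A gives 7>4; P3→X gives 9>2]
(C,R,X): not NE [P1→B gives 12>9]
(C,R,Y): not NE [P1→A gives 5>1; P2→Q gives 9>5; P3→X gives 6>0]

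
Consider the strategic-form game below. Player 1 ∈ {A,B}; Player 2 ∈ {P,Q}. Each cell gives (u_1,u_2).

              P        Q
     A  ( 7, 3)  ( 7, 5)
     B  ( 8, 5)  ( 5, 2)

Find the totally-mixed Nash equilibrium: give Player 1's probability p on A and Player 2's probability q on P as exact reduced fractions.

P1 indiff ⇒ q·7+(1-q)·7 = q·8+(1-q)·5 ⇒ q(-1) = (1-q)(-2) ⇒ q = 2/3
P2 indiff ⇒ p·3+(1-p)·5 = p·5+(1-p)·2 ⇒ p(-2) = (1-p)(-3) ⇒ p = 3/5

(p,q) = (3/5, 2/3)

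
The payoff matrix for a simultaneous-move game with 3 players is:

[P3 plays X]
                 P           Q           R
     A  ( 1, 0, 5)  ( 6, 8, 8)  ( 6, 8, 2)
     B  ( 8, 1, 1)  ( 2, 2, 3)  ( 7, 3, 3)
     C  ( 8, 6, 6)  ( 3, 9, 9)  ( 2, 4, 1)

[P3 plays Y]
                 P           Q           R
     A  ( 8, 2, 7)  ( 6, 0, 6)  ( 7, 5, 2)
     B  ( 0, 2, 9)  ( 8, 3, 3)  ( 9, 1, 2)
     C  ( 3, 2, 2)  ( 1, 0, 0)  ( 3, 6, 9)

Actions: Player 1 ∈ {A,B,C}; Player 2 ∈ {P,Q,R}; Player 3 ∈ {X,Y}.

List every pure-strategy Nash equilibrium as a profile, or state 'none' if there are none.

Nash profiles: (A,Q,X), (B,Q,Y), (B,R,X)

(A,P,X): not NE [P1→C gives 8>1; P2→R gives 8>0; P3→Y gives 7>5]
(A,P,Y): not NE [P2→R gives 5>2]
(A,Q,X): NE
(A,Q,Y): not NE [P1→B gives 8>6; P2→R gives 5>0; P3→X gives 8>6]
(A,R,X): not NE [P1→B gives 7>6]
(A,R,Y): not NE [P1→B gives 9>7]
(B,P,X): not NE [P2→R gives 3>1; P3→Y gives 9>1]
(B,P,Y): not NE [P1→A gives 8>0; P2→Q gives 3>2]
(B,Q,X): not NE [P1→A gives 6>2; P2→R gives 3>2]
(B,Q,Y): NE
(B,R,X): NE
(B,R,Y): not NE [P2→Q gives 3>1; P3→X gives 3>2]
(C,P,X): not NE [P2→Q gives 9>6]
(C,P,Y): not NE [P1→A gives 8>3; P2→R gives 6>2; P3→X gives 6>2]
(C,Q,X): not NE [P1→A gives 6>3]
(C,Q,Y): not NE [P1→B gives 8>1; P2→R gives 6>0; P3→X gives 9>0]
(C,R,X): not NE [P1→B gives 7>2; P2→Q gives 9>4; P3→Y gives 9>1]
(C,R,Y): not NE [P1→B gives 9>3]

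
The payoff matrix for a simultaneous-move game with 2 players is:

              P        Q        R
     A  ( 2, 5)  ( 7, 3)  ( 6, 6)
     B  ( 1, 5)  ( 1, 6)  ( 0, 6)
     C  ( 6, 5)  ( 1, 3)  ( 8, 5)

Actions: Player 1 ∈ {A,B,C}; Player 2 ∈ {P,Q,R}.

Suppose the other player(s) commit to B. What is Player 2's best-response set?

BR_2 = {Q,R}

u_2(P vs B) = 5
u_2(Q vs B) = 6
u_2(R vs B) = 6
max payoff 6 at {Q,R}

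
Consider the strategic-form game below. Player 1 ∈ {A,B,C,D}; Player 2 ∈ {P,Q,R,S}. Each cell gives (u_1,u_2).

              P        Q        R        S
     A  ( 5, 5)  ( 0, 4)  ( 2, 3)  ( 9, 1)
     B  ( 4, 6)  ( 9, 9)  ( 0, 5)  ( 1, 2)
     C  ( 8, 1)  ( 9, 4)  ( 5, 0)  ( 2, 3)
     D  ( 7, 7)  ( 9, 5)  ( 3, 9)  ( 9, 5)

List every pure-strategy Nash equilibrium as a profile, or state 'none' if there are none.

Nash profiles: (B,Q), (C,Q)

(A,P): not NE [P1→C gives 8>5]
(A,Q): not NE [P1→D gives 9>0; P2→P gives 5>4]
(A,R): not NE [P1→C gives 5>2; P2→P gives 5>3]
(A,S): not NE [P2→P gives 5>1]
(B,P): not NE [P1→C gives 8>4; P2→Q gives 9>6]
(B,Q): NE
(B,R): not NE [P1→C gives 5>0; P2→Q gives 9>5]
(B,S): not NE [P1→D gives 9>1; P2→Q gives 9>2]
(C,P): not NE [P2→Q gives 4>1]
(C,Q): NE
(C,R): not NE [P2→Q gives 4>0]
(C,S): not NE [P1→D gives 9>2; P2→Q gives 4>3]
(D,P): not NE [P1→C gives 8>7; P2→R gives 9>7]
(D,Q): not NE [P2→R gives 9>5]
(D,R): not NE [P1→C gives 5>3]
(D,S): not NE [P2→R gives 9>5]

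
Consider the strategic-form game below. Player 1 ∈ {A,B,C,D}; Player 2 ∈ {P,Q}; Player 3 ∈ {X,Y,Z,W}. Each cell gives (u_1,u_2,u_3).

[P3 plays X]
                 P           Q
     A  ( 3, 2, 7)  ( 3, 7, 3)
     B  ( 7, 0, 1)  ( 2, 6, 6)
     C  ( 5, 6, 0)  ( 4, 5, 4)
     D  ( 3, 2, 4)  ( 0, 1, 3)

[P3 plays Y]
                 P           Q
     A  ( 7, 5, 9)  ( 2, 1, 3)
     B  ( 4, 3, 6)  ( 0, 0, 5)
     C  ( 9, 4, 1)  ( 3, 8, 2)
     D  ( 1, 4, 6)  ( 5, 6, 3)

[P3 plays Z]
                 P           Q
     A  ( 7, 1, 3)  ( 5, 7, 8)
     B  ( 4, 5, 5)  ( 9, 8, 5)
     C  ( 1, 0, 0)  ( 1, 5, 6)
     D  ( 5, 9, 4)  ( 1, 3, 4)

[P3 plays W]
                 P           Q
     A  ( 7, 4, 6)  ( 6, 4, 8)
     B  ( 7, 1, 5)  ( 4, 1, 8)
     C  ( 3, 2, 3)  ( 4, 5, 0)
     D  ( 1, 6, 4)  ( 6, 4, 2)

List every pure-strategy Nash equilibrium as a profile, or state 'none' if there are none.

NE set: (A,Q,W)

(A,P,X): not NE [P1→B gives 7>3; P2→Q gives 7>2; P3→Y gives 9>7]
(A,P,Y): not NE [P1→C gives 9>7]
(A,P,Z): not NE [P2→Q gives 7>1; P3→Y gives 9>3]
(A,P,W): not NE [P3→Y gives 9>6]
(A,Q,X): not NE [P1→C gives 4>3; P3→W gives 8>3]
(A,Q,Y): not NE [P1→D gives 5>2; P2→P gives 5>1; P3→W gives 8>3]
(A,Q,Z): not NE [P1→B gives 9>5]
(A,Q,W): NE
(B,P,X): not NE [P2→Q gives 6>0; P3→Y gives 6>1]
(B,P,Y): not NE [P1→C gives 9>4]
(B,P,Z): not NE [P1→A gives 7>4; P2→Q gives 8>5; P3→Y gives 6>5]
(B,P,W): not NE [P3→Y gives 6>5]
(B,Q,X): not NE [P1→C gives 4>2; P3→W gives 8>6]
(B,Q,Y): not NE [P1→D gives 5>0; P2→P gives 3>0; P3→W gives 8>5]
(B,Q,Z): not NE [P3→W gives 8>5]
(B,Q,W): not NE [P1→D gives 6>4]
(C,P,X): not NE [P1→B gives 7>5; P3→W gives 3>0]
(C,P,Y): not NE [P2→Q gives 8>4; P3→W gives 3>1]
(C,P,Z): not NE [P1→A gives 7>1; P2→Q gives 5>0; P3→W gives 3>0]
(C,P,W): not NE [P1→B gives 7>3; P2→Q gives 5>2]
(C,Q,X): not NE [P2→P gives 6>5; P3→Z gives 6>4]
(C,Q,Y): not NE [P1→D gives 5>3; P3→Z gives 6>2]
(C,Q,Z): not NE [P1→B gives 9>1]
(C,Q,W): not NE [P1→D gives 6>4; P3→Z gives 6>0]
(D,P,X): not NE [P1→B gives 7>3; P3→Y gives 6>4]
(D,P,Y): not NE [P1→C gives 9>1; P2→Q gives 6>4]
(D,P,Z): not NE [P1→A gives 7>5; P3→Y gives 6>4]
(D,P,W): not NE [P1→B gives 7>1; P3→Y gives 6>4]
(D,Q,X): not NE [P1→C gives 4>0; P2→P gives 2>1; P3→Z gives 4>3]
(D,Q,Y): not NE [P3→Z gives 4>3]
(D,Q,Z): not NE [P1→B gives 9>1; P2→P gives 9>3]
(D,Q,W): not NE [P2→P gives 6>4; P3→Z gives 4>2]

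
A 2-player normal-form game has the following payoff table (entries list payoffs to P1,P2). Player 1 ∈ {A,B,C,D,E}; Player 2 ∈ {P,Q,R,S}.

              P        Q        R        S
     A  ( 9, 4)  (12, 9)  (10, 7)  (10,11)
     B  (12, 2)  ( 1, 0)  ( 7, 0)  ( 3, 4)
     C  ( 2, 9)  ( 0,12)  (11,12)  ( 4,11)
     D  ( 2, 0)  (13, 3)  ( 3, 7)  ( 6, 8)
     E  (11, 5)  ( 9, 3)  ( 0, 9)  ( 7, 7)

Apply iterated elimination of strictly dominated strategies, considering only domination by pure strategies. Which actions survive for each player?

P2 drop P (S beats it: A:11>4 B:4>2 C:11>9 D:8>0 E:7>5)
P1 drop B (A beats it: Q:12>1 R:10>7 S:10>3)
P1 drop E (A beats it: Q:12>9 R:10>0 S:10>7)
P1→{A,C,D} P2→{Q,R,S}

IESDS → P1:{A,C,D} P2:{Q,R,S}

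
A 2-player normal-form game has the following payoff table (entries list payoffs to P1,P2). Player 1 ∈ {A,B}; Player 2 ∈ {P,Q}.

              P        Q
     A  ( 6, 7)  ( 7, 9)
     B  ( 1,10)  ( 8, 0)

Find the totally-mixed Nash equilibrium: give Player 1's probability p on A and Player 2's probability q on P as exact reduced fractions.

P1 indiff ⇒ q·6+(1-q)·7 = q·1+(1-q)·8 ⇒ q(5) = (1-q)(1) ⇒ q = 1/6
P2 indiff ⇒ p·7+(1-p)·10 = p·9+(1-p)·0 ⇒ p(-2) = (1-p)(-10) ⇒ p = 5/6

p=5/6, q=1/6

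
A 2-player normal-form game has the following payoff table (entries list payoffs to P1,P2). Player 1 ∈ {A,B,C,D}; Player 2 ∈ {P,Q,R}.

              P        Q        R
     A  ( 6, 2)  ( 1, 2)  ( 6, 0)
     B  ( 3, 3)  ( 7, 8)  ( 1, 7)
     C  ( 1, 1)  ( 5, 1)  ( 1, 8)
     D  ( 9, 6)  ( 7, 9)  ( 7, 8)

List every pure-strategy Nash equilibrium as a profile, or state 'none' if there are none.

(A,P): not NE [P1→D gives 9>6]
(A,Q): not NE [P1→D gives 7>1]
(A,R): not NE [P1→D gives 7>6; P2→Q gives 2>0]
(B,P): not NE [P1→D gives 9>3; P2→Q gives 8>3]
(B,Q): NE
(B,R): not NE [P1→D gives 7>1; P2→Q gives 8>7]
(C,P): not NE [P1→D gives 9>1; P2→R gives 8>1]
(C,Q): not NE [P1→D gives 7>5; P2→R gives 8>1]
(C,R): not NE [P1→D gives 7>1]
(D,P): not NE [P2→Q gives 9>6]
(D,Q): NE
(D,R): not NE [P2→Q gives 9>8]

NE set: (B,Q), (D,Q)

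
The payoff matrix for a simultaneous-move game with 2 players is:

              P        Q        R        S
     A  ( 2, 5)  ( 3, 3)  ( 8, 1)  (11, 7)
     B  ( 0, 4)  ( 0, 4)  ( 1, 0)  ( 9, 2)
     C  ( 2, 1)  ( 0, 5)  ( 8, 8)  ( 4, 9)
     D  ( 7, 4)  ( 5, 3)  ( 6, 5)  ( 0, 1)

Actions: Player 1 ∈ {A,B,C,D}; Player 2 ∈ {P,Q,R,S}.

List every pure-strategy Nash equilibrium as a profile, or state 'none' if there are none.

Nash profiles: (A,S)

(A,P): not NE [P1→D gives 7>2; P2→S gives 7>5]
(A,Q): not NE [P1→D gives 5>3; P2→S gives 7>3]
(A,R): not NE [P2→S gives 7>1]
(A,S): NE
(B,P): not NE [P1→D gives 7>0]
(B,Q): not NE [P1→D gives 5>0]
(B,R): not NE [P1→C gives 8>1; P2→Q gives 4>0]
(B,S): not NE [P1→A gives 11>9; P2→Q gives 4>2]
(C,P): not NE [P1→D gives 7>2; P2→S gives 9>1]
(C,Q): not NE [P1→D gives 5>0; P2→S gives 9>5]
(C,R): not NE [P2→S gives 9>8]
(C,S): not NE [P1→A gives 11>4]
(D,P): not NE [P2→R gives 5>4]
(D,Q): not NE [P2→R gives 5>3]
(D,R): not NE [P1→C gives 8>6]
(D,S): not NE [P1→A gives 11>0; P2→R gives 5>1]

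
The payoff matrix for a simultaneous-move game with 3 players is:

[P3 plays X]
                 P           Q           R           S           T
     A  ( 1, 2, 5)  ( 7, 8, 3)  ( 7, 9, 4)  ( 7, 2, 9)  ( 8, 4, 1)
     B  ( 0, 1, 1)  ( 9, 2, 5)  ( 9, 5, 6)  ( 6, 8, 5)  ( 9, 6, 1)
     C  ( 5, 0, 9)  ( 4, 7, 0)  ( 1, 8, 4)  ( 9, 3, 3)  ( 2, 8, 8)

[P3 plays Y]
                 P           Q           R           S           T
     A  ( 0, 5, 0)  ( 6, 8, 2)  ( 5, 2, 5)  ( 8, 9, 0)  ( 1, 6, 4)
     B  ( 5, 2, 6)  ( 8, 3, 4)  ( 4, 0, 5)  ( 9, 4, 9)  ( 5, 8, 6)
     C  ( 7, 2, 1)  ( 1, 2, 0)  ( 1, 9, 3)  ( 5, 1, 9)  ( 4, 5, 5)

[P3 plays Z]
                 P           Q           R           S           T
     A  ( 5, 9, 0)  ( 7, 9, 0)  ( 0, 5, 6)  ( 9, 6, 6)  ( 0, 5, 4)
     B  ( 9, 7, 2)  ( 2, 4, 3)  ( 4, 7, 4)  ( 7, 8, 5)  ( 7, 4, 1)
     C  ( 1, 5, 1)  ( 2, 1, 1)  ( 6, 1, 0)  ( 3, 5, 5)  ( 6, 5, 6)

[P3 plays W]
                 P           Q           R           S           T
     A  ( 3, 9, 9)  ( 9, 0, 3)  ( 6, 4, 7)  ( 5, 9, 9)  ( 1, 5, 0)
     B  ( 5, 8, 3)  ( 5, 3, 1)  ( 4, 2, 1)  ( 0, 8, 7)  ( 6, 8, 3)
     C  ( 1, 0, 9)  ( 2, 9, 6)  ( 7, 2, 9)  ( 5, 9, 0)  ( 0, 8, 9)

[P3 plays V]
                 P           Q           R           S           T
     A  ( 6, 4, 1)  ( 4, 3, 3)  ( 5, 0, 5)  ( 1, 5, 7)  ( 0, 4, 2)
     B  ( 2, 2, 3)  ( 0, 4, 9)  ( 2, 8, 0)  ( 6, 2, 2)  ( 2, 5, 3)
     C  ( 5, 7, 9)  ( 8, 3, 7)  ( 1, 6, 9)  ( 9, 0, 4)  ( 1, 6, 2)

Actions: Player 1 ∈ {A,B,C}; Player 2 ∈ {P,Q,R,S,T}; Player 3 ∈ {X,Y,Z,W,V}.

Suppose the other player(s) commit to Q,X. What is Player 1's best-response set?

u_1(A vs Q,X) = 7
u_1(B vs Q,X) = 9
u_1(C vs Q,X) = 4
max payoff 9 at {B}

P1 best: {B}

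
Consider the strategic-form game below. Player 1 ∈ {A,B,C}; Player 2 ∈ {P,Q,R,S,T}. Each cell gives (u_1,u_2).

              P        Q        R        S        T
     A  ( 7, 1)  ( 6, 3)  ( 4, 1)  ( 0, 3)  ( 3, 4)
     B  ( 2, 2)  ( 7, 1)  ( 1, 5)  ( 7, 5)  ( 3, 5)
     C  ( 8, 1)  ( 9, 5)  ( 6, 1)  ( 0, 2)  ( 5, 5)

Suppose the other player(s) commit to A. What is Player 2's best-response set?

u_2(P vs A) = 1
u_2(Q vs A) = 3
u_2(R vs A) = 1
u_2(S vs A) = 3
u_2(T vs A) = 4
max payoff 4 at {T}

argmax u_2 = {T}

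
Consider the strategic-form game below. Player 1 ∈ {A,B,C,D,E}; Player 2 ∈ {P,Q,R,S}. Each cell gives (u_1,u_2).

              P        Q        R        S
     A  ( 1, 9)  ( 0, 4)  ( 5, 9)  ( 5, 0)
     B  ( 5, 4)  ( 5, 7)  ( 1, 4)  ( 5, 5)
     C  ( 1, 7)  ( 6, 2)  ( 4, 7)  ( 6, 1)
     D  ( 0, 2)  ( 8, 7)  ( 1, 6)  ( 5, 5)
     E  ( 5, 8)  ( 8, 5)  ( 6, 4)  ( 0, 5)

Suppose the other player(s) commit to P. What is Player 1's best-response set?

P1 best: {B,E}

u_1(A vs P) = 1
u_1(B vs P) = 5
u_1(C vs P) = 1
u_1(D vs P) = 0
u_1(E vs P) = 5
max payoff 5 at {B,E}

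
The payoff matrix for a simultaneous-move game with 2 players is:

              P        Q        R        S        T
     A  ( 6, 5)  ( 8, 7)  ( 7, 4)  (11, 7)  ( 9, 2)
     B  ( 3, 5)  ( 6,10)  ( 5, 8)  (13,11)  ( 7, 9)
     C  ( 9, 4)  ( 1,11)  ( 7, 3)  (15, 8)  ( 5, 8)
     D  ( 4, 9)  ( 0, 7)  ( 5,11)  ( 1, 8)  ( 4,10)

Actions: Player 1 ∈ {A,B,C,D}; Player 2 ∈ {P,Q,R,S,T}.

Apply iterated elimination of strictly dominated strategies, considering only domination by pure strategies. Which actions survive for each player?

P1 drop D (A beats it: P:6>4 Q:8>0 R:7>5 S:11>1 T:9>4)
P2 drop P (Q beats it: A:7>5 B:10>5 C:11>4)
P2 drop R (Q beats it: A:7>4 B:10>8 C:11>3)
P2 drop T (Q beats it: A:7>2 B:10>9 C:11>8)
P1→{A,B,C} P2→{Q,S}

Survivors P1:{A,B,C} P2:{Q,S}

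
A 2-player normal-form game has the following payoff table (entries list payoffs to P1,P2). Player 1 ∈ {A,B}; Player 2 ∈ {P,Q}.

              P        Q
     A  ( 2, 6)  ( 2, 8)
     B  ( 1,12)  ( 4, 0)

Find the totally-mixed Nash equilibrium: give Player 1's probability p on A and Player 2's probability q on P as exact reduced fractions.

P1 indiff ⇒ q·2+(1-q)·2 = q·1+(1-q)·4 ⇒ q(1) = (1-q)(2) ⇒ q = 2/3
P2 indiff ⇒ p·6+(1-p)·12 = p·8+(1-p)·0 ⇒ p(-2) = (1-p)(-12) ⇒ p = 6/7

P1 mixes 6/7 on A; P2 mixes 2/3 on P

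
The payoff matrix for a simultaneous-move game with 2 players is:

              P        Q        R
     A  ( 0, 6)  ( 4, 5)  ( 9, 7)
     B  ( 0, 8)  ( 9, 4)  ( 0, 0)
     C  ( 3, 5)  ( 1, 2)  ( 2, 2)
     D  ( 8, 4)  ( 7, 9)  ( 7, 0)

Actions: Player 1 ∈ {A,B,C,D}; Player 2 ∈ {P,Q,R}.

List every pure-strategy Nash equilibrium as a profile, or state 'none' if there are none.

(A,P): not NE [P1→D gives 8>0; P2→R gives 7>6]
(A,Q): not NE [P1→B gives 9>4; P2→R gives 7>5]
(A,R): NE
(B,P): not NE [P1→D gives 8>0]
(B,Q): not NE [P2→P gives 8>4]
(B,R): not NE [P1→A gives 9>0; P2→P gives 8>0]
(C,P): not NE [P1→D gives 8>3]
(C,Q): not NE [P1→B gives 9>1; P2→P gives 5>2]
(C,R): not NE [P1→A gives 9>2; P2→P gives 5>2]
(D,P): not NE [P2→Q gives 9>4]
(D,Q): not NE [P1→B gives 9>7]
(D,R): not NE [P1→A gives 9>7; P2→Q gives 9>0]

PSNE = {(A,R)}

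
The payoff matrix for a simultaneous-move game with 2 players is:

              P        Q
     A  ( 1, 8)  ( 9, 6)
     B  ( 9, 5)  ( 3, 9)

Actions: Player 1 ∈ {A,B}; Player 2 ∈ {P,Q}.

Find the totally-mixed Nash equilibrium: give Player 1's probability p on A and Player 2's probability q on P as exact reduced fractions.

P1 mixes 2/3 on A; P2 mixes 3/7 on P

P1 indiff ⇒ q·1+(1-q)·9 = q·9+(1-q)·3 ⇒ q(-8) = (1-q)(-6) ⇒ q = 3/7
P2 indiff ⇒ p·8+(1-p)·5 = p·6+(1-p)·9 ⇒ p(2) = (1-p)(4) ⇒ p = 2/3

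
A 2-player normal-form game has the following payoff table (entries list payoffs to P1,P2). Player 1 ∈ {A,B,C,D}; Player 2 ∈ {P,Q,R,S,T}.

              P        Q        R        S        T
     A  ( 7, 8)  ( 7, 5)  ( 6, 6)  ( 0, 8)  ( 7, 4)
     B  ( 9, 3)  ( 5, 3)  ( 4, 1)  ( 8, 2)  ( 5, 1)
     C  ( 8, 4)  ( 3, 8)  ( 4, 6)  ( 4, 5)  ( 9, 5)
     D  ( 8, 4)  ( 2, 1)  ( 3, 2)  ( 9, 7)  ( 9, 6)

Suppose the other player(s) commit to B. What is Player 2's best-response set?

P2 best: {P,Q}

u_2(P vs B) = 3
u_2(Q vs B) = 3
u_2(R vs B) = 1
u_2(S vs B) = 2
u_2(T vs B) = 1
max payoff 3 at {P,Q}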